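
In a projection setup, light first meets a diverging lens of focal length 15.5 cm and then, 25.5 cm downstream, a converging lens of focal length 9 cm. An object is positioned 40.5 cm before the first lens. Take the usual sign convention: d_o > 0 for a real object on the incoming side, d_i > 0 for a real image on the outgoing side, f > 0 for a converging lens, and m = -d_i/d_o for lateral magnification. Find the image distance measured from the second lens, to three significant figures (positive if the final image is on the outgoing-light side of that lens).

11.9 cm

Applying the thin-lens equation to the first lens, 1/(-15.5) = 1/40.5 + 1/d_i1, which gives d_i1 = -11.210 cm.
With d_i1 < 0 the first image is virtual and lies on the object side; the object distance for lens 2 is d_o2 = 25.5 - (-11.210) = 36.710 cm.
Applying the thin-lens equation again with f_2 = 9 cm and d_o2 = 36.710 cm gives d_i2 = 11.923 cm.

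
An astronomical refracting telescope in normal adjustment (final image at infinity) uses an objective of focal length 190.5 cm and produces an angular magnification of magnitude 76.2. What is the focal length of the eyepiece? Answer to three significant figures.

|M| = f_obj/f_eye, so f_eye = f_obj/|M| = 190.5/76.2 = 2.500 cm.

2.50 cm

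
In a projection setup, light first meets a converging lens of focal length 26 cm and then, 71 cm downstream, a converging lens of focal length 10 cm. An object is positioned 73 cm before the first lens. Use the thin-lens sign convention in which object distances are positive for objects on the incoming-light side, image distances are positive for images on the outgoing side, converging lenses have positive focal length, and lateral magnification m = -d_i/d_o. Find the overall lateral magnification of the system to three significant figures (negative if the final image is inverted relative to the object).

0.268

Applying the thin-lens equation to the first lens, 1/26 = 1/73 + 1/d_i1, which gives d_i1 = 40.383 cm.
Its lateral magnification is m_1 = -d_i1/d_o1 = -(40.383)/73 = -0.5532.
That image sits 30.617 cm in front of the second lens, so d_o2 = 30.617 cm.
Applying the thin-lens equation again with f_2 = 10 cm and d_o2 = 30.617 cm gives d_i2 = 14.850 cm.
m_2 = -(14.850)/(30.617) = -0.4850.
Total m = m_1 x m_2 = (-0.5532)(-0.4850) = 0.2683.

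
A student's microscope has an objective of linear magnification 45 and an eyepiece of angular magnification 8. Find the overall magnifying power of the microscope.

The overall magnification of a compound microscope is the product of the objective and eyepiece magnifications:
M = M_obj x M_eye = 45 x 8 = 360.

360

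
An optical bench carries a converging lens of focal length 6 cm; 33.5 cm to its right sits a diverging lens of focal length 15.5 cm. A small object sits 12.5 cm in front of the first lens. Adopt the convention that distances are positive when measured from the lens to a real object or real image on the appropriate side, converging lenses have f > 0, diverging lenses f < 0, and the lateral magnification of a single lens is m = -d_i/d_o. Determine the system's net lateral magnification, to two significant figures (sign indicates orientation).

-0.38

Lens 1: 1/d_i1 = 1/f_1 - 1/d_o1 = 1/6 - 1/12.5 = 0.08667 cm^-1, so d_i1 = 11.538 cm.
m_1 = -(11.538)/12.5 = -0.9231.
That image sits 21.962 cm in front of the second lens, so d_o2 = 21.962 cm.
Lens 2: 1/d_i2 = 1/f_2 - 1/d_o2 = 1/(-15.5) - 1/(21.962) = -0.11005 cm^-1, so d_i2 = -9.087 cm.
m_2 = -(-9.087)/(21.962) = 0.4138.
Total m = m_1 x m_2 = (-0.9231)(0.4138) = -0.3819.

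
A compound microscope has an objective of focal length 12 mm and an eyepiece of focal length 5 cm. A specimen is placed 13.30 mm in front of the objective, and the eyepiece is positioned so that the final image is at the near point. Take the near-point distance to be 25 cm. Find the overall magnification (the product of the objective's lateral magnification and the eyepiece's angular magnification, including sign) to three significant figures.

Convert to cm: f_obj = 12 mm = 1.2 cm; d_o = 13.30 mm = 1.33 cm.
Objective: 1/d_i = 1/f_obj - 1/d_o = 1/1.2 - 1/1.33 = 0.08145 cm^-1, so d_i = 12.277 cm.
m_obj = -d_i/d_o = -12.277/1.33 = -9.231.
Eyepiece angular magnification (image at near point): M_eye = 1 + D/f_e = 1 + 25/5 = 6.000.
Overall M = m_obj x M_eye = (-9.231)(6.000) = -55.38.

-55.4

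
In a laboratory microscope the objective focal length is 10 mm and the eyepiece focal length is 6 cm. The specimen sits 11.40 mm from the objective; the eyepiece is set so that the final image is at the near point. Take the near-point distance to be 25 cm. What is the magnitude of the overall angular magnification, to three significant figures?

36.9

Convert to cm: f_obj = 10 mm = 1 cm; d_o = 11.40 mm = 1.14 cm.
Objective: 1/d_i = 1/f_obj - 1/d_o = 1/1 - 1/1.14 = 0.12281 cm^-1, so d_i = 8.143 cm.
m_obj = -d_i/d_o = -8.143/1.14 = -7.143.
Eyepiece angular magnification (image at near point): M_eye = 1 + D/f_e = 1 + 25/6 = 5.167.
Overall M = m_obj x M_eye = (-7.143)(5.167) = -36.90.
|M| = 36.90.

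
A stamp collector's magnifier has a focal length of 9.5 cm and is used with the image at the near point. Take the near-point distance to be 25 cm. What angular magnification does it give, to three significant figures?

M = 1 + D/f = 1 + 25/9.5 = 3.632.

3.63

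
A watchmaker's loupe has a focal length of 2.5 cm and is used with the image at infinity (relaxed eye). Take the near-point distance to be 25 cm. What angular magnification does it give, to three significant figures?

10.0

M = D/f = 25/2.5 = 10.000.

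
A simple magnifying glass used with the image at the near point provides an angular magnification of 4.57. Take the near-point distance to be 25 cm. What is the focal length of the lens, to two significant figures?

For the image at the near point, M = 1 + D/f.
f = D/(M - 1) = 25/(4.57 - 1) = 7.003 cm.

7.0 cm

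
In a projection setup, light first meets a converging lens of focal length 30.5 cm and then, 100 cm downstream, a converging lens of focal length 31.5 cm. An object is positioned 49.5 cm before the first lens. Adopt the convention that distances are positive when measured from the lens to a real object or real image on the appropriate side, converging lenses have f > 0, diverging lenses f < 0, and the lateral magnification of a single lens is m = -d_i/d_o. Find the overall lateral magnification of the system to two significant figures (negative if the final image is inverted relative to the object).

Lens 1: 1/d_i1 = 1/f_1 - 1/d_o1 = 1/30.5 - 1/49.5 = 0.01258 cm^-1, so d_i1 = 79.461 cm.
m_1 = -(79.461)/49.5 = -1.6053.
That image sits 20.539 cm in front of the second lens, so d_o2 = 20.539 cm.
Lens 2: 1/d_i2 = 1/f_2 - 1/d_o2 = 1/31.5 - 1/(20.539) = -0.01694 cm^-1, so d_i2 = -59.029 cm.
m_2 = -(-59.029)/(20.539) = 2.8739.
Total m = m_1 x m_2 = (-1.6053)(2.8739) = -4.6134.

-4.6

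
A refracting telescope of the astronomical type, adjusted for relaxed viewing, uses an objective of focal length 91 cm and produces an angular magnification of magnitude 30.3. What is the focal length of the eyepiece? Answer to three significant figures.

|M| = f_obj/f_eye, so f_eye = f_obj/|M| = 91/30.3 = 3.003 cm.

3.00 cm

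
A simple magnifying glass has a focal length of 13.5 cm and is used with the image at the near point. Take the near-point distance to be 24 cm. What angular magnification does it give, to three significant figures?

2.78

M = 1 + D/f = 1 + 24/13.5 = 2.778.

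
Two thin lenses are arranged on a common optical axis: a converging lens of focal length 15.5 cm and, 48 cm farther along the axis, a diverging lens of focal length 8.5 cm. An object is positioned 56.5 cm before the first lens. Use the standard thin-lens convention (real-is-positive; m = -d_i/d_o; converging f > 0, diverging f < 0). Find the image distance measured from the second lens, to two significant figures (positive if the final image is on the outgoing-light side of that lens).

-6.4 cm

First lens: d_i1 = 1/(1/15.5 - 1/56.5) = 21.360 cm.
Object distance for lens 2: d_o2 = 48 - 21.360 = 26.640 cm.
Second lens: d_i2 = 1/(1/(-8.5) - 1/(26.640)) = -6.444 cm.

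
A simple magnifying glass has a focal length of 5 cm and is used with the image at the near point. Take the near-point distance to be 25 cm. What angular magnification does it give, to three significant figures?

M = 1 + D/f = 1 + 25/5 = 6.000.

6.00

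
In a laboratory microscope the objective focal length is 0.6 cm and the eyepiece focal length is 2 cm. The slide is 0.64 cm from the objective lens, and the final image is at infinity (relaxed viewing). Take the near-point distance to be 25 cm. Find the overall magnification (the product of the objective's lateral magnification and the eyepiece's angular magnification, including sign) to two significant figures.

Objective: 1/d_i = 1/f_obj - 1/d_o = 1/0.6 - 1/0.64 = 0.10417 cm^-1, so d_i = 9.600 cm.
m_obj = -d_i/d_o = -9.600/0.64 = -15.000.
Eyepiece angular magnification (image at infinity): M_eye = D/f_e = 25/2 = 12.500.
Overall M = m_obj x M_eye = (-15.000)(12.500) = -187.50.

-190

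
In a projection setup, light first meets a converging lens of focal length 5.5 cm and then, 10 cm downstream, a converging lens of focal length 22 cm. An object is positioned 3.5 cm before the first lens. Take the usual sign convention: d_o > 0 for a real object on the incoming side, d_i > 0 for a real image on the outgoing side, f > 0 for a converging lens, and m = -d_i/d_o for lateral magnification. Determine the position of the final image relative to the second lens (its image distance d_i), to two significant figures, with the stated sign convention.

-180 cm

Lens 1: 1/d_i1 = 1/f_1 - 1/d_o1 = 1/5.5 - 1/3.5 = -0.10390 cm^-1, so d_i1 = -9.625 cm.
With d_i1 < 0 the first image is virtual and lies on the object side; the object distance for lens 2 is d_o2 = 10 - (-9.625) = 19.625 cm.
Lens 2: 1/d_i2 = 1/f_2 - 1/d_o2 = 1/22 - 1/(19.625) = -0.00550 cm^-1, so d_i2 = -181.789 cm.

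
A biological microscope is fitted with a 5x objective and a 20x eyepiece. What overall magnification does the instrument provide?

The overall magnification of a compound microscope is the product of the objective and eyepiece magnifications:
M = M_obj x M_eye = 5 x 20 = 100.

100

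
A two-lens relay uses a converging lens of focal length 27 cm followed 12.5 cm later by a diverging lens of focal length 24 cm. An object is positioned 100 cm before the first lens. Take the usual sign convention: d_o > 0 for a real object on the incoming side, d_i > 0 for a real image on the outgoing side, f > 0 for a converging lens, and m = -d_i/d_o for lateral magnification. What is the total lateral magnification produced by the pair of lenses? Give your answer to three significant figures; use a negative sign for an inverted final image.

First lens: d_i1 = 1/(1/27 - 1/100) = 36.986 cm.
m_1 = -(36.986)/100 = -0.3699.
This image would form 36.986 cm past lens 1, i.e. 24.486 cm beyond lens 2, so it is a virtual object for lens 2: d_o2 = 12.5 - 36.986 = -24.486 cm.
Second lens: d_i2 = 1/(1/(-24) - 1/(-24.486)) = -1208.451 cm.
m_2 = -(-1208.451)/(-24.486) = -49.3521.
The system's lateral magnification is m_1 m_2 = (-0.3699)(-49.3521) = 18.2535.

18.3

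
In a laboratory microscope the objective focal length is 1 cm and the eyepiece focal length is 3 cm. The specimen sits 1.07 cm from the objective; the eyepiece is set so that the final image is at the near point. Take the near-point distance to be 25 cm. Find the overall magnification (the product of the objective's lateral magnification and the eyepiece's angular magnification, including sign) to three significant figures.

-133

Objective: 1/d_i = 1/f_obj - 1/d_o = 1/1 - 1/1.07 = 0.06542 cm^-1, so d_i = 15.286 cm.
m_obj = -d_i/d_o = -15.286/1.07 = -14.286.
Eyepiece angular magnification (image at near point): M_eye = 1 + D/f_e = 1 + 25/3 = 9.333.
Overall M = m_obj x M_eye = (-14.286)(9.333) = -133.33.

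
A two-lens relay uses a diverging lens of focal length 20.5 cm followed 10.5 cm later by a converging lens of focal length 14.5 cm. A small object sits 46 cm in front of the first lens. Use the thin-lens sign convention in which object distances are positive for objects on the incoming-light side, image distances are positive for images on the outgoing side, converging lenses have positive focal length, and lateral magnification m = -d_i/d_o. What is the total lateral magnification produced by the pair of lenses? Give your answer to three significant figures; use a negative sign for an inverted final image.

First lens: d_i1 = 1/(1/(-20.5) - 1/46) = -14.180 cm.
m_1 = -(-14.180)/46 = 0.3083.
The intermediate image is virtual, 14.180 cm to the left of lens 1, so d_o2 = L - d_i1 = 10.5 - (-14.180) = 24.680 cm.
Second lens: d_i2 = 1/(1/14.5 - 1/(24.680)) = 35.152 cm.
m_2 = -(35.152)/(24.680) = -1.4243.
Overall magnification: m = m_1 m_2 = -0.4391.

-0.439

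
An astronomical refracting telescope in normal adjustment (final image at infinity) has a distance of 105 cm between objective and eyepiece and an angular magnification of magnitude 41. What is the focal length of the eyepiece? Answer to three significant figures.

2.50 cm

In normal adjustment the tube length equals f_obj + f_eye and |M| = f_obj/f_eye.
So f_obj = 41 f_eye and 41 f_eye + f_eye = 105 cm, giving f_eye = 105/42 = 2.500 cm and f_obj = 102.500 cm.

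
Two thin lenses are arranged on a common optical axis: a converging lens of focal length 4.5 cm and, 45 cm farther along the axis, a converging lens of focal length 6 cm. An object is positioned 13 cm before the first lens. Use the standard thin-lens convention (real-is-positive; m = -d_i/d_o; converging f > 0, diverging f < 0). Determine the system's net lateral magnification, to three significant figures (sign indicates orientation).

Applying the thin-lens equation to the first lens, 1/4.5 = 1/13 + 1/d_i1, which gives d_i1 = 6.882 cm.
Its lateral magnification is m_1 = -d_i1/d_o1 = -(6.882)/13 = -0.5294.
Object distance for lens 2: d_o2 = 45 - 6.882 = 38.118 cm.
Applying the thin-lens equation again with f_2 = 6 cm and d_o2 = 38.118 cm gives d_i2 = 7.121 cm.
m_2 = -(7.121)/(38.118) = -0.1868.
The system's lateral magnification is m_1 m_2 = (-0.5294)(-0.1868) = 0.0989.

0.0989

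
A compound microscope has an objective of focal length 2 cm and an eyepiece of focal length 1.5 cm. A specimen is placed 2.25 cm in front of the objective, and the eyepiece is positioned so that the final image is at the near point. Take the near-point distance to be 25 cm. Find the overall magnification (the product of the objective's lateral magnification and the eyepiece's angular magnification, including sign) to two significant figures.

-140

Objective: 1/d_i = 1/f_obj - 1/d_o = 1/2 - 1/2.25 = 0.05556 cm^-1, so d_i = 18.000 cm.
m_obj = -d_i/d_o = -18.000/2.25 = -8.000.
Eyepiece angular magnification (image at near point): M_eye = 1 + D/f_e = 1 + 25/1.5 = 17.667.
Overall M = m_obj x M_eye = (-8.000)(17.667) = -141.33.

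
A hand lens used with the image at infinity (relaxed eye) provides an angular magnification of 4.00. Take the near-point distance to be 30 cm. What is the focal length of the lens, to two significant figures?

7.5 cm

For the image at infinity, M = D/f.
f = D/M = 30/4.0 = 7.500 cm.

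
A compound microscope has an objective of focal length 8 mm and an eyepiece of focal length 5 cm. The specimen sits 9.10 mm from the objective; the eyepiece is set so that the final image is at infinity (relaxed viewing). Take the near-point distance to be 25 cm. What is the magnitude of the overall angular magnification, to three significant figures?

36.4

Convert to cm: f_obj = 8 mm = 0.8 cm; d_o = 9.10 mm = 0.91 cm.
Objective: 1/d_i = 1/f_obj - 1/d_o = 1/0.8 - 1/0.91 = 0.15110 cm^-1, so d_i = 6.618 cm.
m_obj = -d_i/d_o = -6.618/0.91 = -7.273.
Eyepiece angular magnification (image at infinity): M_eye = D/f_e = 25/5 = 5.000.
Overall M = m_obj x M_eye = (-7.273)(5.000) = -36.36.
|M| = 36.36.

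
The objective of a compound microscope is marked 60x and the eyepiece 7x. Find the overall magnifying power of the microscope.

The overall magnification of a compound microscope is the product of the objective and eyepiece magnifications:
M = M_obj x M_eye = 60 x 7 = 420.

420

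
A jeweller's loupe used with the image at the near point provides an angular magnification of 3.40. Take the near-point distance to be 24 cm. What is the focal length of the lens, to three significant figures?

For the image at the near point, M = 1 + D/f.
f = D/(M - 1) = 24/(3.4 - 1) = 10.000 cm.

10.0 cm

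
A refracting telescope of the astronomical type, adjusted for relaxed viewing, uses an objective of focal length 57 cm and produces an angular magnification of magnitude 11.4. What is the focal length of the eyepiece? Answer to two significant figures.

5.0 cm

|M| = f_obj/f_eye, so f_eye = f_obj/|M| = 57/11.4 = 5.000 cm.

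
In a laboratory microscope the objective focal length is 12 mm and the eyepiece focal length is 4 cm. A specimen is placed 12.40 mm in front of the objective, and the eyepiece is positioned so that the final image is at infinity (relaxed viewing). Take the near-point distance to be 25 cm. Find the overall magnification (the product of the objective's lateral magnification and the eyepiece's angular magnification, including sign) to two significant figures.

-190

Convert to cm: f_obj = 12 mm = 1.2 cm; d_o = 12.40 mm = 1.24 cm.
Objective: 1/d_i = 1/f_obj - 1/d_o = 1/1.2 - 1/1.24 = 0.02688 cm^-1, so d_i = 37.200 cm.
m_obj = -d_i/d_o = -37.200/1.24 = -30.000.
Eyepiece angular magnification (image at infinity): M_eye = D/f_e = 25/4 = 6.250.
Overall M = m_obj x M_eye = (-30.000)(6.250) = -187.50.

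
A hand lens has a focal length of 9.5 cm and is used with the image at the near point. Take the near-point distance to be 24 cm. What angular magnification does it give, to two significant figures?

3.5

M = 1 + D/f = 1 + 24/9.5 = 3.526.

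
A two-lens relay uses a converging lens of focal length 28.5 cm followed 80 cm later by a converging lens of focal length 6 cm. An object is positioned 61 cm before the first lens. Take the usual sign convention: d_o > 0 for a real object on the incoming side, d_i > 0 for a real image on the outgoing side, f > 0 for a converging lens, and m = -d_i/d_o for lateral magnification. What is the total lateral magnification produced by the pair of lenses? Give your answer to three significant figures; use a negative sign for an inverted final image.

0.257

Lens 1: 1/d_i1 = 1/f_1 - 1/d_o1 = 1/28.5 - 1/61 = 0.01869 cm^-1, so d_i1 = 53.492 cm.
m_1 = -(53.492)/61 = -0.8769.
That image sits 26.508 cm in front of the second lens, so d_o2 = 26.508 cm.
Lens 2: 1/d_i2 = 1/f_2 - 1/d_o2 = 1/6 - 1/(26.508) = 0.12894 cm^-1, so d_i2 = 7.755 cm.
m_2 = -(7.755)/(26.508) = -0.2926.
Total m = m_1 x m_2 = (-0.8769)(-0.2926) = 0.2566.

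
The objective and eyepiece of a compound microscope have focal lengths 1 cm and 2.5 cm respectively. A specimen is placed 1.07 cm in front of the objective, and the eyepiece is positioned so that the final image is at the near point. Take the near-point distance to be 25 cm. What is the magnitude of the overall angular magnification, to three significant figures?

157

Objective: 1/d_i = 1/f_obj - 1/d_o = 1/1 - 1/1.07 = 0.06542 cm^-1, so d_i = 15.286 cm.
m_obj = -d_i/d_o = -15.286/1.07 = -14.286.
Eyepiece angular magnification (image at near point): M_eye = 1 + D/f_e = 1 + 25/2.5 = 11.000.
Overall M = m_obj x M_eye = (-14.286)(11.000) = -157.14.
|M| = 157.14.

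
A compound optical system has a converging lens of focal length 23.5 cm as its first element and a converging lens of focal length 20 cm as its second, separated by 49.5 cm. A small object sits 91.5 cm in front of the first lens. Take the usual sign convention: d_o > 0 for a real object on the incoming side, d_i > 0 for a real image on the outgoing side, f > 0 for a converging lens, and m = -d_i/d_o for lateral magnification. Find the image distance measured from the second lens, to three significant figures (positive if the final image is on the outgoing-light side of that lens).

Applying the thin-lens equation to the first lens, 1/23.5 = 1/91.5 + 1/d_i1, which gives d_i1 = 31.621 cm.
That image sits 17.879 cm in front of the second lens, so d_o2 = 17.879 cm.
Applying the thin-lens equation again with f_2 = 20 cm and d_o2 = 17.879 cm gives d_i2 = -168.562 cm.

-169 cm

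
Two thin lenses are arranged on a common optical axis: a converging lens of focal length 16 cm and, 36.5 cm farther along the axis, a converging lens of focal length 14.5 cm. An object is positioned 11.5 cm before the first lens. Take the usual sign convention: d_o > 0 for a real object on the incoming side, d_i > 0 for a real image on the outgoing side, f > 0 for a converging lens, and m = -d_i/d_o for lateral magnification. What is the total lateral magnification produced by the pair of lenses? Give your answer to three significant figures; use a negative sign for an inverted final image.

-0.820

Lens 1: 1/d_i1 = 1/f_1 - 1/d_o1 = 1/16 - 1/11.5 = -0.02446 cm^-1, so d_i1 = -40.889 cm.
m_1 = -(-40.889)/11.5 = 3.5556.
With d_i1 < 0 the first image is virtual and lies on the object side; the object distance for lens 2 is d_o2 = 36.5 - (-40.889) = 77.389 cm.
Lens 2: 1/d_i2 = 1/f_2 - 1/d_o2 = 1/14.5 - 1/(77.389) = 0.05604 cm^-1, so d_i2 = 17.843 cm.
m_2 = -(17.843)/(77.389) = -0.2306.
Overall magnification: m = m_1 m_2 = -0.8198.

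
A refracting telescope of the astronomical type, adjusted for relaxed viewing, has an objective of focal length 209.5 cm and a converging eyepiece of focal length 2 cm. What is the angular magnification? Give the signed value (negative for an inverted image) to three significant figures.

-105

M = -f_obj/f_eye = -209.5/(2) = -104.750.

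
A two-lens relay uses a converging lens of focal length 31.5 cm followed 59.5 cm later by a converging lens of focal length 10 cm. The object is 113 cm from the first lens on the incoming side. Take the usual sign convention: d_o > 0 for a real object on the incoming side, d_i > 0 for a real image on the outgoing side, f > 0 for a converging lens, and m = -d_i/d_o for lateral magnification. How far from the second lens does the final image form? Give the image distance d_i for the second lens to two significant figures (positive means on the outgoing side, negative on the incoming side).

27 cm

First lens: d_i1 = 1/(1/31.5 - 1/113) = 43.675 cm.
Object distance for lens 2: d_o2 = 59.5 - 43.675 = 15.825 cm.
Second lens: d_i2 = 1/(1/10 - 1/(15.825)) = 27.167 cm.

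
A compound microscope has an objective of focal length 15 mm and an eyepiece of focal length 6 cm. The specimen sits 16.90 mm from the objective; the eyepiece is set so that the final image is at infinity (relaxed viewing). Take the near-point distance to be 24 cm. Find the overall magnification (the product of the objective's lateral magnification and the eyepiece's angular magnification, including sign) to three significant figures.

Convert to cm: f_obj = 15 mm = 1.5 cm; d_o = 16.90 mm = 1.69 cm.
Objective: 1/d_i = 1/f_obj - 1/d_o = 1/1.5 - 1/1.69 = 0.07495 cm^-1, so d_i = 13.342 cm.
m_obj = -d_i/d_o = -13.342/1.69 = -7.895.
Eyepiece angular magnification (image at infinity): M_eye = D/f_e = 24/6 = 4.000.
Overall M = m_obj x M_eye = (-7.895)(4.000) = -31.58.

-31.6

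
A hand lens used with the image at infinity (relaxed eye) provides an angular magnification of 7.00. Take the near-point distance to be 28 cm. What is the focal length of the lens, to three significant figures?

4.00 cm

For the image at infinity, M = D/f.
f = D/M = 28/7.0 = 4.000 cm.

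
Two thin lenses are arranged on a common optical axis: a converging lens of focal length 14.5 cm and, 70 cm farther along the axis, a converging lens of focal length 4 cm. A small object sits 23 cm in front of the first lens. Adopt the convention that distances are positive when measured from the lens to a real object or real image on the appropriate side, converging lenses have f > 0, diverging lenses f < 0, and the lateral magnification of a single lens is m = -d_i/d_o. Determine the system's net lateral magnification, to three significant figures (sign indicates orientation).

Lens 1: 1/d_i1 = 1/f_1 - 1/d_o1 = 1/14.5 - 1/23 = 0.02549 cm^-1, so d_i1 = 39.235 cm.
m_1 = -(39.235)/23 = -1.7059.
The intermediate image is 39.235 cm to the right of lens 1, so d_o2 = L - d_i1 = 70 - 39.235 = 30.765 cm.
Lens 2: 1/d_i2 = 1/f_2 - 1/d_o2 = 1/4 - 1/(30.765) = 0.21750 cm^-1, so d_i2 = 4.598 cm.
m_2 = -(4.598)/(30.765) = -0.1495.
Total m = m_1 x m_2 = (-1.7059)(-0.1495) = 0.2549.

0.255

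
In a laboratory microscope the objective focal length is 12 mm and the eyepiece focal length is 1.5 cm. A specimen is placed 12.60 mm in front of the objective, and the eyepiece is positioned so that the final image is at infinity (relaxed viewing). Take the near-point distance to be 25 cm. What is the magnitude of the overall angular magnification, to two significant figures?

Convert to cm: f_obj = 12 mm = 1.2 cm; d_o = 12.60 mm = 1.26 cm.
Objective: 1/d_i = 1/f_obj - 1/d_o = 1/1.2 - 1/1.26 = 0.03968 cm^-1, so d_i = 25.200 cm.
m_obj = -d_i/d_o = -25.200/1.26 = -20.000.
Eyepiece angular magnification (image at infinity): M_eye = D/f_e = 25/1.5 = 16.667.
Overall M = m_obj x M_eye = (-20.000)(16.667) = -333.33.
|M| = 333.33.

330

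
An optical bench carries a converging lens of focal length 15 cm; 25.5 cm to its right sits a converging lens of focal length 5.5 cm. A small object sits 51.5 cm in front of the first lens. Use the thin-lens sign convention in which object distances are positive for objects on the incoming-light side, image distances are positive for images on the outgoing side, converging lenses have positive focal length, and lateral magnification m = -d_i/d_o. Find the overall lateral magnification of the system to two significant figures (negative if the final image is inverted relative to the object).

-1.9

Applying the thin-lens equation to the first lens, 1/15 = 1/51.5 + 1/d_i1, which gives d_i1 = 21.164 cm.
Its lateral magnification is m_1 = -d_i1/d_o1 = -(21.164)/51.5 = -0.4110.
Object distance for lens 2: d_o2 = 25.5 - 21.164 = 4.336 cm.
Applying the thin-lens equation again with f_2 = 5.5 cm and d_o2 = 4.336 cm gives d_i2 = -20.479 cm.
m_2 = -(-20.479)/(4.336) = 4.7235.
Overall magnification: m = m_1 m_2 = -1.9412.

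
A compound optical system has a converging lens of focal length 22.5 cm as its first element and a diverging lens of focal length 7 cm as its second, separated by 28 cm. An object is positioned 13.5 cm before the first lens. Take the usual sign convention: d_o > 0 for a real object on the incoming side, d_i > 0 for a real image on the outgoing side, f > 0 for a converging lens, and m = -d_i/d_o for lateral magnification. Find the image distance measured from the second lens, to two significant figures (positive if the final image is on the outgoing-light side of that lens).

First lens: d_i1 = 1/(1/22.5 - 1/13.5) = -33.750 cm.
The intermediate image is virtual, 33.750 cm to the left of lens 1, so d_o2 = L - d_i1 = 28 - (-33.750) = 61.750 cm.
Second lens: d_i2 = 1/(1/(-7) - 1/(61.750)) = -6.287 cm.

-6.3 cm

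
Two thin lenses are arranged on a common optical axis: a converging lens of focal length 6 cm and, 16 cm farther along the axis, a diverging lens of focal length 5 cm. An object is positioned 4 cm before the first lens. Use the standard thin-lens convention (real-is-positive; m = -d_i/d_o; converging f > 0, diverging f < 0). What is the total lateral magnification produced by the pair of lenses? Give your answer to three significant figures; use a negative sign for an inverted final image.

0.455

Applying the thin-lens equation to the first lens, 1/6 = 1/4 + 1/d_i1, which gives d_i1 = -12.000 cm.
Its lateral magnification is m_1 = -d_i1/d_o1 = -(-12.000)/4 = 3.0000.
The intermediate image is virtual, 12.000 cm to the left of lens 1, so d_o2 = L - d_i1 = 16 - (-12.000) = 28.000 cm.
Applying the thin-lens equation again with f_2 = -5 cm and d_o2 = 28.000 cm gives d_i2 = -4.242 cm.
m_2 = -(-4.242)/(28.000) = 0.1515.
The system's lateral magnification is m_1 m_2 = (3.0000)(0.1515) = 0.4545.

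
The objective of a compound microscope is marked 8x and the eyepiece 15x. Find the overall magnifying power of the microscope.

120

The overall magnification of a compound microscope is the product of the objective and eyepiece magnifications:
M = M_obj x M_eye = 8 x 15 = 120.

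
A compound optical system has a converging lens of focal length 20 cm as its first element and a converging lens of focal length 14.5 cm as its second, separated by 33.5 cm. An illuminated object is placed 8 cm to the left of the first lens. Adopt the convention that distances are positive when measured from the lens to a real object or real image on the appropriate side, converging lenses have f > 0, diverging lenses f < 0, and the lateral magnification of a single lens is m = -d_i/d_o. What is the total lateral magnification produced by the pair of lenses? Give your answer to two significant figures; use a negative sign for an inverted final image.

Lens 1: 1/d_i1 = 1/f_1 - 1/d_o1 = 1/20 - 1/8 = -0.07500 cm^-1, so d_i1 = -13.333 cm.
m_1 = -(-13.333)/8 = 1.6667.
The intermediate image is virtual, 13.333 cm to the left of lens 1, so d_o2 = L - d_i1 = 33.5 - (-13.333) = 46.833 cm.
Lens 2: 1/d_i2 = 1/f_2 - 1/d_o2 = 1/14.5 - 1/(46.833) = 0.04761 cm^-1, so d_i2 = 21.003 cm.
m_2 = -(21.003)/(46.833) = -0.4485.
Overall magnification: m = m_1 m_2 = -0.7474.

-0.75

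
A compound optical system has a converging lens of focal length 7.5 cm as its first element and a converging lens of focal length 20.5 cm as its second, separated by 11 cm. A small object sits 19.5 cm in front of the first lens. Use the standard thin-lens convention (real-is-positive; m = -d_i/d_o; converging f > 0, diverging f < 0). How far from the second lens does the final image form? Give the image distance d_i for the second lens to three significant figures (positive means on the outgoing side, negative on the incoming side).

1.12 cm

First lens: d_i1 = 1/(1/7.5 - 1/19.5) = 12.188 cm.
Since 12.188 cm > 11 cm, the first image lies past the second lens and serves as a virtual object: d_o2 = L - d_i1 = -1.188 cm.
Second lens: d_i2 = 1/(1/20.5 - 1/(-1.188)) = 1.122 cm.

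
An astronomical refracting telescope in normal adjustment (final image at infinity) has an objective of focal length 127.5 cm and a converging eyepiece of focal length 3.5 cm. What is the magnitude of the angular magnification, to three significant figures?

36.4

|M| = f_obj/|f_eye| = 127.5/3.5 = 36.429.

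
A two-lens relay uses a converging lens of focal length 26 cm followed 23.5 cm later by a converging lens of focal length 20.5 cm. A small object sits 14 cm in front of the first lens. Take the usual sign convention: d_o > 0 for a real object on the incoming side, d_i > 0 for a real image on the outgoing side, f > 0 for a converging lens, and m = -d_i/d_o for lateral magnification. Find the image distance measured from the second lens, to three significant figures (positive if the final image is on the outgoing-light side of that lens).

Lens 1: 1/d_i1 = 1/f_1 - 1/d_o1 = 1/26 - 1/14 = -0.03297 cm^-1, so d_i1 = -30.333 cm.
The intermediate image is virtual, 30.333 cm to the left of lens 1, so d_o2 = L - d_i1 = 23.5 - (-30.333) = 53.833 cm.
Lens 2: 1/d_i2 = 1/f_2 - 1/d_o2 = 1/20.5 - 1/(53.833) = 0.03020 cm^-1, so d_i2 = 33.107 cm.

33.1 cm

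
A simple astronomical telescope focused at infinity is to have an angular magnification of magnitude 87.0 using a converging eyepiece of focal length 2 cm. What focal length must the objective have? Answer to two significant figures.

170 cm

|M| = f_obj/|f_eye|, so f_obj = |M| x |f_eye| = 87.0 x 2 = 174.000 cm.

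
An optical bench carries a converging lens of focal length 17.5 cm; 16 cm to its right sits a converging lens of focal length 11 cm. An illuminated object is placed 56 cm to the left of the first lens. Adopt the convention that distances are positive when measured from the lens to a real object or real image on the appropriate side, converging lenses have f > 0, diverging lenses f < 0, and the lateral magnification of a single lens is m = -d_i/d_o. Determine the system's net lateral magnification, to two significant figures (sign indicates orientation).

-0.24

Applying the thin-lens equation to the first lens, 1/17.5 = 1/56 + 1/d_i1, which gives d_i1 = 25.455 cm.
Its lateral magnification is m_1 = -d_i1/d_o1 = -(25.455)/56 = -0.4545.
Since 25.455 cm > 16 cm, the first image lies past the second lens and serves as a virtual object: d_o2 = L - d_i1 = -9.455 cm.
Applying the thin-lens equation again with f_2 = 11 cm and d_o2 = -9.455 cm gives d_i2 = 5.084 cm.
m_2 = -(5.084)/(-9.455) = 0.5378.
The system's lateral magnification is m_1 m_2 = (-0.4545)(0.5378) = -0.2444.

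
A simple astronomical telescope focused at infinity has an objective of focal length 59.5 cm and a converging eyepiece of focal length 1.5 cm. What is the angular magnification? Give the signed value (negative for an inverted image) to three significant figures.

M = -f_obj/f_eye = -59.5/(1.5) = -39.667.

-39.7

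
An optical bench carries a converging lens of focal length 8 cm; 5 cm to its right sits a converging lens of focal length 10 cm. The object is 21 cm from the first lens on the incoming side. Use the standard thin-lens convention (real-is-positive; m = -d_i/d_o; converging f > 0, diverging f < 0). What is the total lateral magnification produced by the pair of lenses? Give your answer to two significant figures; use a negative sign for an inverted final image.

-0.34

Applying the thin-lens equation to the first lens, 1/8 = 1/21 + 1/d_i1, which gives d_i1 = 12.923 cm.
Its lateral magnification is m_1 = -d_i1/d_o1 = -(12.923)/21 = -0.6154.
This image would form 12.923 cm past lens 1, i.e. 7.923 cm beyond lens 2, so it is a virtual object for lens 2: d_o2 = 5 - 12.923 = -7.923 cm.
Applying the thin-lens equation again with f_2 = 10 cm and d_o2 = -7.923 cm gives d_i2 = 4.421 cm.
m_2 = -(4.421)/(-7.923) = 0.5579.
Total m = m_1 x m_2 = (-0.6154)(0.5579) = -0.3433.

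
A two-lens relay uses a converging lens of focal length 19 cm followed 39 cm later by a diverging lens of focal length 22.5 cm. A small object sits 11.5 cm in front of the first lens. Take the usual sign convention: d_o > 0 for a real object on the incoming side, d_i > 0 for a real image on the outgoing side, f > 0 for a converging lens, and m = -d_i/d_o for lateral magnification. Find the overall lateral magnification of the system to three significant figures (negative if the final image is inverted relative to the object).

First lens: d_i1 = 1/(1/19 - 1/11.5) = -29.133 cm.
m_1 = -(-29.133)/11.5 = 2.5333.
With d_i1 < 0 the first image is virtual and lies on the object side; the object distance for lens 2 is d_o2 = 39 - (-29.133) = 68.133 cm.
Second lens: d_i2 = 1/(1/(-22.5) - 1/(68.133)) = -16.914 cm.
m_2 = -(-16.914)/(68.133) = 0.2483.
The system's lateral magnification is m_1 m_2 = (2.5333)(0.2483) = 0.6289.

0.629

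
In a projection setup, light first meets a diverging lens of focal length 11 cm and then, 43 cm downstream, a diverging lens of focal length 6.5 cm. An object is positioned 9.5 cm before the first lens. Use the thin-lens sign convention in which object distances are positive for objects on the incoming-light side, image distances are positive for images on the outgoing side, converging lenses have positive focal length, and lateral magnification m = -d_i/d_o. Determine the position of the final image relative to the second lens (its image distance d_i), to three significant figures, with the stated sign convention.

-5.73 cm

Applying the thin-lens equation to the first lens, 1/(-11) = 1/9.5 + 1/d_i1, which gives d_i1 = -5.098 cm.
The intermediate image is virtual, 5.098 cm to the left of lens 1, so d_o2 = L - d_i1 = 43 - (-5.098) = 48.098 cm.
Applying the thin-lens equation again with f_2 = -6.5 cm and d_o2 = 48.098 cm gives d_i2 = -5.726 cm.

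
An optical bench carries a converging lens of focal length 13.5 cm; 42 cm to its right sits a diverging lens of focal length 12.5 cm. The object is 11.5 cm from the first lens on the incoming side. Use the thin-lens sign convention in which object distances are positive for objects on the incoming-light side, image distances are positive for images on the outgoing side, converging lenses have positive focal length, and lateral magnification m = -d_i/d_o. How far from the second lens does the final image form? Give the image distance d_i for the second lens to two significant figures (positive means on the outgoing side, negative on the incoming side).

Lens 1: 1/d_i1 = 1/f_1 - 1/d_o1 = 1/13.5 - 1/11.5 = -0.01288 cm^-1, so d_i1 = -77.625 cm.
With d_i1 < 0 the first image is virtual and lies on the object side; the object distance for lens 2 is d_o2 = 42 - (-77.625) = 119.625 cm.
Lens 2: 1/d_i2 = 1/f_2 - 1/d_o2 = 1/(-12.5) - 1/(119.625) = -0.08836 cm^-1, so d_i2 = -11.317 cm.

-11 cm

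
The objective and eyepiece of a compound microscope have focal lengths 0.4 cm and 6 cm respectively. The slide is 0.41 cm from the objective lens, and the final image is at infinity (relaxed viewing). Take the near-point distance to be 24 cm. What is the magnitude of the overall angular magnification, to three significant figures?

160

Objective: 1/d_i = 1/f_obj - 1/d_o = 1/0.4 - 1/0.41 = 0.06098 cm^-1, so d_i = 16.400 cm.
m_obj = -d_i/d_o = -16.400/0.41 = -40.000.
Eyepiece angular magnification (image at infinity): M_eye = D/f_e = 24/6 = 4.000.
Overall M = m_obj x M_eye = (-40.000)(4.000) = -160.00.
|M| = 160.00.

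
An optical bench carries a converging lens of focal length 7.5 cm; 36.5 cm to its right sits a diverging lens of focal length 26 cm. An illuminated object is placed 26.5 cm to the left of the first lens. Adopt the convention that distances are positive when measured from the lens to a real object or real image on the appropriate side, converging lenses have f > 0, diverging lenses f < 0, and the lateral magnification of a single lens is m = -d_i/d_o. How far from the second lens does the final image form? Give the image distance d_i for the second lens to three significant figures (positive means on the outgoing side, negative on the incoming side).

-13.0 cm

Lens 1: 1/d_i1 = 1/f_1 - 1/d_o1 = 1/7.5 - 1/26.5 = 0.09560 cm^-1, so d_i1 = 10.461 cm.
The intermediate image is 10.461 cm to the right of lens 1, so d_o2 = L - d_i1 = 36.5 - 10.461 = 26.039 cm.
Lens 2: 1/d_i2 = 1/f_2 - 1/d_o2 = 1/(-26) - 1/(26.039) = -0.07686 cm^-1, so d_i2 = -13.010 cm.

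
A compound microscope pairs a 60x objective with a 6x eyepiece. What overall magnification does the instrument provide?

360

The overall magnification of a compound microscope is the product of the objective and eyepiece magnifications:
M = M_obj x M_eye = 60 x 6 = 360.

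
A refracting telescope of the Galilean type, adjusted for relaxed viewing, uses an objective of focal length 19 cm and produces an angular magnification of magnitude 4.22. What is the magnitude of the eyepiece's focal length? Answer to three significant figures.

|M| = f_obj/|f_eye|, so |f_eye| = f_obj/|M| = 19/4.22 = 4.502 cm.
(The eyepiece is diverging, so its signed focal length is -4.502 cm.)

4.50 cm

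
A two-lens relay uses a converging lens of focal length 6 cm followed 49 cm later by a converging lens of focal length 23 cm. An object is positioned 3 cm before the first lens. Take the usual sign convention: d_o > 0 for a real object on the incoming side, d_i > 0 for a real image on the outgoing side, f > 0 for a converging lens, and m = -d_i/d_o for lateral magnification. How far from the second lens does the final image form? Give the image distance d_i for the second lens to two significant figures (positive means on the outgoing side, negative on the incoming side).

40 cm

Lens 1: 1/d_i1 = 1/f_1 - 1/d_o1 = 1/6 - 1/3 = -0.16667 cm^-1, so d_i1 = -6.000 cm.
With d_i1 < 0 the first image is virtual and lies on the object side; the object distance for lens 2 is d_o2 = 49 - (-6.000) = 55.000 cm.
Lens 2: 1/d_i2 = 1/f_2 - 1/d_o2 = 1/23 - 1/(55.000) = 0.02530 cm^-1, so d_i2 = 39.531 cm.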